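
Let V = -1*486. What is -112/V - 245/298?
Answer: -42847/72414 ≈ -0.59169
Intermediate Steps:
V = -486
-112/V - 245/298 = -112/(-486) - 245/298 = -112*(-1/486) - 245*1/298 = 56/243 - 245/298 = -42847/72414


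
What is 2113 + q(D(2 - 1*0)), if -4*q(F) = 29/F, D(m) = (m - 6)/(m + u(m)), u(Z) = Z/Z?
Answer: 33895/16 ≈ 2118.4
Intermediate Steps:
u(Z) = 1
D(m) = (-6 + m)/(1 + m) (D(m) = (m - 6)/(m + 1) = (-6 + m)/(1 + m))
q(F) = -29/(4*F)
2113 + q(D(2 - 1*0)) = 2113 - 29*(1 + (2 - 1*0))/(-6 + (2 - 1*0))/4 = 2113 - 29*(1 + (2 + 0))/(-6 + (2 + 0))/4 = 2113 - 29*(1 + 2)/(-6 + 2)/4 = 2113 - 29/(4*(-4/3)) = 2113 - 29/4*(-¾) = 2113 + 87/16 = 33895/16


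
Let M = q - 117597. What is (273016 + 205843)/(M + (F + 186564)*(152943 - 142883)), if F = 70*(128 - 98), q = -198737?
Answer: 478859/1897643506 ≈ 0.00025234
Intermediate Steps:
F = 2100 (F = 70*30 = 2100)
M = -316334 (M = -198737 - 117597 = -316334)
(273016 + 205843)/(M + (F + 186564)*(152943 - 142883)) = (273016 + 205843)/(-316334 + (2100 + 186564)*(152943 - 142883)) = 478859/(-316334 + 188664*10060) = 478859/(-316334 + 1897959840) = 478859/1897643506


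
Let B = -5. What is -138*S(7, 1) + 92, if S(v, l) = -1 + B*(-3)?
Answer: -1840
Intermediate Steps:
S(v, l) = 14 (S(v, l) = -1 - 5*(-3) = -1 + 15 = 14)
-138*S(7, 1) + 92 = -138*14 + 92 = -1932 + 92 = -1840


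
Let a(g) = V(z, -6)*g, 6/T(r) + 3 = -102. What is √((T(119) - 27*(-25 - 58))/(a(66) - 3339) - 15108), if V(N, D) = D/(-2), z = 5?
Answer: I*√20288826884795/36645 ≈ 122.92*I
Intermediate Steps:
T(r) = -2/35 (T(r) = 6/(-3 - 102) = 6/(-105) = 6*(-1/105) = -2/35)
V(N, D) = -D/2 (V(N, D) = D*(-½) = -D/2)
a(g) = 3*g (a(g) = (-½*(-6))*g = 3*g)
√((T(119) - 27*(-25 - 58))/(a(66) - 3339) - 15108) = √((-2/35 - 27*(-25 - 58))/(3*66 - 3339) - 15108) = √((-2/35 - 27*(-83))/(198 - 3339) - 15108) = √((-2/35 + 2241)/(-3141) - 15108) = √((78433/35)*(-1/3141) - 15108) = √(-78433/109935 - 15108) = √(-1660976413/109935) = I*√20288826884795/36645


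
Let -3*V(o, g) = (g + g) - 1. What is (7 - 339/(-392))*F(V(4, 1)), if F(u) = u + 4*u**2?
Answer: 3083/3528 ≈ 0.87387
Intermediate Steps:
V(o, g) = 1/3 - 2*g/3 (V(o, g) = -((g + g) - 1)/3 = -(2*g - 1)/3 = -(-1 + 2*g)/3 = 1/3 - 2*g/3)
(7 - 339/(-392))*F(V(4, 1)) = (7 - 339/(-392))*((1/3 - 2/3*1)*(1 + 4*(1/3 - 2/3*1))) = (7 - 339*(-1/392))*((1/3 - 2/3)*(1 + 4*(1/3 - 2/3))) = (7 + 339/392)*(-(1 + 4*(-1/3))/3) = 3083*(-(1 - 4/3)/3)/392 = 3083*(-1/3*(-1/3))/392 = (3083/392)*(1/9) = 3083/3528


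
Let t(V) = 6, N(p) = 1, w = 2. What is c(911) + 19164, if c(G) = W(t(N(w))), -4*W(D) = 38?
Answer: 38309/2 ≈ 19155.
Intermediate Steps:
W(D) = -19/2 (W(D) = -1/4*38 = -19/2)
c(G) = -19/2
c(911) + 19164 = -19/2 + 19164 = 38309/2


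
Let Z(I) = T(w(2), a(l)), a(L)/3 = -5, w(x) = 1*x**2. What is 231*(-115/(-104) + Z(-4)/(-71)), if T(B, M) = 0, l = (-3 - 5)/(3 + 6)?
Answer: 26565/104 ≈ 255.43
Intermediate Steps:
l = -8/9 ≈ -0.88889
w(x) = x**2
a(L) = -15 (a(L) = 3*(-5) = -15)
Z(I) = 0
231*(-115/(-104) + Z(-4)/(-71)) = 231*(-115/(-104) + 0/(-71)) = 231*(-115*(-1/104) + 0*(-1/71)) = 231*(115/104 + 0) = 231*(115/104) = 26565/104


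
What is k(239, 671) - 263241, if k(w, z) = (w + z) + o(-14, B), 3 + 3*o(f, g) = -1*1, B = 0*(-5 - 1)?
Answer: -786997/3 ≈ -2.6233e+5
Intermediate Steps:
B = 0 (B = 0*(-6) = 0)
o(f, g) = -4/3 (o(f, g) = -1 + (-1*1)/3 = -1 + (1/3)*(-1) = -1 - 1/3 = -4/3)
k(w, z) = -4/3 + w + z (k(w, z) = (w + z) - 4/3 = -4/3 + w + z)
k(239, 671) - 263241 = (-4/3 + 239 + 671) - 263241 = 2726/3 - 263241 = -786997/3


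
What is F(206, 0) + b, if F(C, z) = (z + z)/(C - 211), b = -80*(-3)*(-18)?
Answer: -4320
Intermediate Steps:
b = -4320 (b = -20*(-12)*(-18) = 240*(-18) = -4320)
F(C, z) = 2*z/(-211 + C) (F(C, z) = (2*z)/(-211 + C) = 2*z/(-211 + C))
F(206, 0) + b = 2*0/(-211 + 206) - 4320 = 2*0/(-5) - 4320 = 2*0*(-1/5) - 4320 = 0 - 4320 = -4320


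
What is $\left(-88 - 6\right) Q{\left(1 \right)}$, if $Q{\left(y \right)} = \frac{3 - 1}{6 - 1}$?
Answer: $- \frac{188}{5} \approx -37.6$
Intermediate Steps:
$Q{\left(y \right)} = \frac{2}{5}$
$\left(-88 - 6\right) Q{\left(1 \right)} = \left(-88 - 6\right) \frac{2}{5} = \left(-94\right) \frac{2}{5} = - \frac{188}{5}$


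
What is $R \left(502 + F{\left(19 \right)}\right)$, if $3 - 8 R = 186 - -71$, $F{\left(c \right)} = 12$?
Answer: $- \frac{32639}{2} \approx -16320.0$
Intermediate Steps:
$R = - \frac{127}{4}$ ($R = \frac{3}{8} - \frac{186 - -71}{8} = \frac{3}{8} - \frac{186 + 71}{8} = \frac{3}{8} - \frac{257}{8} = - \frac{127}{4} \approx -31.75$)
$R \left(502 + F{\left(19 \right)}\right) = - \frac{127 \left(502 + 12\right)}{4} = \left(- \frac{127}{4}\right) 514 = - \frac{32639}{2}$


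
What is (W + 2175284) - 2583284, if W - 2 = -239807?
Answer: -647805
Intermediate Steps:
W = -239805 (W = 2 - 239807 = -239805)
(W + 2175284) - 2583284 = (-239805 + 2175284) - 2583284 = 1935479 - 2583284 = -647805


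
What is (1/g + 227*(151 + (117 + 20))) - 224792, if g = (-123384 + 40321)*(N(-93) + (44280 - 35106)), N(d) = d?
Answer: -120246708139849/754295103 ≈ -1.5942e+5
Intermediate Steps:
g = -754295103 (g = (-123384 + 40321)*(-93 + (44280 - 35106)) = -83063*(-93 + 9174) = -83063*9081 = -754295103)
(1/g + 227*(151 + (117 + 20))) - 224792 = (1/(-754295103) + 227*(151 + (117 + 20))) - 224792 = (-1/754295103 + 227*(151 + 137)) - 224792 = (-1/754295103 + 227*288) - 224792 = (-1/754295103 + 65376) - 224792 = 49312796653727/754295103 - 224792 = -120246708139849/754295103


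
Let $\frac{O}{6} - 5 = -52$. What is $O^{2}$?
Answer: $79524$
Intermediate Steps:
$O = -282$ ($O = 30 + 6 \left(-52\right) = 30 - 312 = -282$)
$O^{2} = \left(-282\right)^{2} = 79524$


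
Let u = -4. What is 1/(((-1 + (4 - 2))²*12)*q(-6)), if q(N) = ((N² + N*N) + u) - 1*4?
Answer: 1/768 ≈ 0.0013021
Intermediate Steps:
q(N) = -8 + 2*N² (q(N) = ((N² + N*N) - 4) - 1*4 = ((N² + N²) - 4) - 4 = (2*N² - 4) - 4 = (-4 + 2*N²) - 4 = -8 + 2*N²)
1/(((-1 + (4 - 2))²*12)*q(-6)) = 1/(((-1 + (4 - 2))²*12)*(-8 + 2*(-6)²)) = 1/(((-1 + 2)²*12)*(-8 + 2*36)) = 1/((1²*12)*(-8 + 72)) = 1/((1*12)*64) = 1/(12*64) = 1/768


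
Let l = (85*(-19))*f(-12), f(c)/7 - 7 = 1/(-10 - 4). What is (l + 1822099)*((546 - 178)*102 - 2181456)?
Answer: -3738506594280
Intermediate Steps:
f(c) = 97/2 (f(c) = 49 + 7/(-10 - 4) = 49 + 7/(-14) = 49 + 7*(-1/14) = 49 - ½ = 97/2)
l = -156655/2 (l = (85*(-19))*(97/2) = -1615*97/2 = -156655/2 ≈ -78328.)
(l + 1822099)*((546 - 178)*102 - 2181456) = (-156655/2 + 1822099)*((546 - 178)*102 - 2181456) = 3487543*(368*102 - 2181456)/2 = 3487543*(37536 - 2181456)/2 = (3487543/2)*(-2143920) = -3738506594280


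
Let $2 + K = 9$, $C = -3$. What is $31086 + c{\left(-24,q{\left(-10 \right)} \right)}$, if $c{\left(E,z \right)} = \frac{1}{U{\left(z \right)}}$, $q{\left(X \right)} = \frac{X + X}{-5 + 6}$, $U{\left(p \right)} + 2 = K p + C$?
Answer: $\frac{4507469}{145} \approx 31086.0$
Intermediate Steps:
$K = 7$ ($K = -2 + 9 = 7$)
$U{\left(p \right)} = -5 + 7 p$ ($U{\left(p \right)} = -2 + \left(7 p - 3\right) = -2 + \left(-3 + 7 p\right) = -5 + 7 p$)
$q{\left(X \right)} = 2 X$ ($q{\left(X \right)} = \frac{2 X}{1} = 2 X 1 = 2 X$)
$c{\left(E,z \right)} = \frac{1}{-5 + 7 z}$
$31086 + c{\left(-24,q{\left(-10 \right)} \right)} = 31086 + \frac{1}{-5 + 7 \cdot 2 \left(-10\right)} = 31086 + \frac{1}{-5 + 7 \left(-20\right)} = 31086 + \frac{1}{-5 - 140} = 31086 + \frac{1}{-145} = 31086 - \frac{1}{145} = \frac{4507469}{145}$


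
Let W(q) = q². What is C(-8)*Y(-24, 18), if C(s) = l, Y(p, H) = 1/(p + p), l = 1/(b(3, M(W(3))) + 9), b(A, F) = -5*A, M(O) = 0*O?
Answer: 1/288 ≈ 0.0034722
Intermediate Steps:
M(O) = 0
l = -⅙ (l = 1/(-5*3 + 9) = 1/(-15 + 9) = 1/(-6) = -⅙ ≈ -0.16667)
Y(p, H) = 1/(2*p)
C(s) = -⅙
C(-8)*Y(-24, 18) = -1/(12*(-24)) = -(-1)/(12*24) = -⅙*(-1/48) = 1/288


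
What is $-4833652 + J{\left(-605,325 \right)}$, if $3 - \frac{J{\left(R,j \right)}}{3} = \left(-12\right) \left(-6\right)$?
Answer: $-4833859$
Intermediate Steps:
$J{\left(R,j \right)} = -207$ ($J{\left(R,j \right)} = 9 - 3 \left(\left(-12\right) \left(-6\right)\right) = 9 - 216 = -207$)
$-4833652 + J{\left(-605,325 \right)} = -4833652 - 207 = -4833859$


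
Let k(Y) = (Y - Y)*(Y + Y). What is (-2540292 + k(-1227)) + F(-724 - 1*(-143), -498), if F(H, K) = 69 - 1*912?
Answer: -2541135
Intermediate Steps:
k(Y) = 0 (k(Y) = 0*(2*Y) = 0)
F(H, K) = -843 (F(H, K) = 69 - 912 = -843)
(-2540292 + k(-1227)) + F(-724 - 1*(-143), -498) = (-2540292 + 0) - 843 = -2540292 - 843 = -2541135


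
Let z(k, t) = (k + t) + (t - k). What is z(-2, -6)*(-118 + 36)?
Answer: 984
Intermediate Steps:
z(k, t) = 2*t
z(-2, -6)*(-118 + 36) = (2*(-6))*(-118 + 36) = -12*(-82) = 984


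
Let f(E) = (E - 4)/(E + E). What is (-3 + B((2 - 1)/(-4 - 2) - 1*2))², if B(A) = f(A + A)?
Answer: 2809/676 ≈ 4.1553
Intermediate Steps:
f(E) = (-4 + E)/(2*E) (f(E) = (-4 + E)/((2*E)) = (-4 + E)*(1/(2*E)) = (-4 + E)/(2*E))
B(A) = (-4 + 2*A)/(4*A) (B(A) = (-4 + (A + A))/(2*(A + A)) = (-4 + 2*A)/(2*((2*A))) = (1/(2*A))*(-4 + 2*A)/2 = (-4 + 2*A)/(4*A))
(-3 + B((2 - 1)/(-4 - 2) - 1*2))² = (-3 + (-2 + ((2 - 1)/(-4 - 2) - 1*2))/(2*((2 - 1)/(-4 - 2) - 1*2)))² = (-3 + (-2 + (1/(-6) - 2))/(2*(1/(-6) - 2)))² = (-3 + (-2 + (1*(-⅙) - 2))/(2*(1*(-⅙) - 2)))² = (-3 + (-2 + (-⅙ - 2))/(2*(-⅙ - 2)))² = (-3 + (-2 - 13/6)/(2*(-13/6)))² = (-3 + (½)*(-6/13)*(-25/6))² = (-3 + 25/26)² = (-53/26)² = 2809/676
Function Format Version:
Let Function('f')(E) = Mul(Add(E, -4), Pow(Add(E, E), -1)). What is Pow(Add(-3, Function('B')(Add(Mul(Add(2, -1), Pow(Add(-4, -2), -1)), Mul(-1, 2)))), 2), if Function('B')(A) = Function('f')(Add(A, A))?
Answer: Rational(2809, 676) ≈ 4.1553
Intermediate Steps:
Function('f')(E) = Mul(Rational(1, 2), Pow(E, -1), Add(-4, E)) (Function('f')(E) = Mul(Add(-4, E), Pow(Mul(2, E), -1)) = Mul(Add(-4, E), Mul(Rational(1, 2), Pow(E, -1))) = Mul(Rational(1, 2), Pow(E, -1), Add(-4, E)))
Function('B')(A) = Mul(Rational(1, 4), Pow(A, -1), Add(-4, Mul(2, A))) (Function('B')(A) = Mul(Rational(1, 2), Pow(Add(A, A), -1), Add(-4, Add(A, A))) = Mul(Rational(1, 2), Pow(Mul(2, A), -1), Add(-4, Mul(2, A))) = Mul(Rational(1, 2), Mul(Rational(1, 2), Pow(A, -1)), Add(-4, Mul(2, A))) = Mul(Rational(1, 4), Pow(A, -1), Add(-4, Mul(2, A))))
Pow(Add(-3, Function('B')(Add(Mul(Add(2, -1), Pow(Add(-4, -2), -1)), Mul(-1, 2)))), 2) = Pow(Add(-3, Mul(Rational(1, 2), Pow(Add(Mul(Add(2, -1), Pow(Add(-4, -2), -1)), Mul(-1, 2)), -1), Add(-2, Add(Mul(Add(2, -1), Pow(Add(-4, -2), -1)), Mul(-1, 2))))), 2) = Pow(Add(-3, Mul(Rational(1, 2), Pow(Add(Mul(1, Pow(-6, -1)), -2), -1), Add(-2, Add(Mul(1, Pow(-6, -1)), -2)))), 2) = Pow(Add(-3, Mul(Rational(1, 2), Pow(Add(Mul(1, Rational(-1, 6)), -2), -1), Add(-2, Add(Mul(1, Rational(-1, 6)), -2)))), 2) = Pow(Add(-3, Mul(Rational(1, 2), Pow(Add(Rational(-1, 6), -2), -1), Add(-2, Add(Rational(-1, 6), -2)))), 2) = Pow(Add(-3, Mul(Rational(1, 2), Pow(Rational(-13, 6), -1), Add(-2, Rational(-13, 6)))), 2) = Pow(Add(-3, Mul(Rational(1, 2), Rational(-6, 13), Rational(-25, 6))), 2) = Pow(Add(-3, Rational(25, 26)), 2) = Pow(Rational(-53, 26), 2) = Rational(2809, 676)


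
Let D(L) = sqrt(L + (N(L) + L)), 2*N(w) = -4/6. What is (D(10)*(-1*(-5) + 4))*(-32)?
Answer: -96*sqrt(177) ≈ -1277.2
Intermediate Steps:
N(w) = -1/3 (N(w) = (-4/6)/2 = (-4*1/6)/2 = (1/2)*(-2/3) = -1/3)
D(L) = sqrt(-1/3 + 2*L) (D(L) = sqrt(L + (-1/3 + L)) = sqrt(-1/3 + 2*L))
(D(10)*(-1*(-5) + 4))*(-32) = ((sqrt(-3 + 18*10)/3)*(-1*(-5) + 4))*(-32) = ((sqrt(-3 + 180)/3)*(5 + 4))*(-32) = ((sqrt(177)/3)*9)*(-32) = (3*sqrt(177))*(-32) = -96*sqrt(177)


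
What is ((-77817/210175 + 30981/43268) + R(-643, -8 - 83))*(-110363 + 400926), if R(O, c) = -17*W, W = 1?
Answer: -6286581077440729/1299121700 ≈ -4.8391e+6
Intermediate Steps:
R(O, c) = -17 (R(O, c) = -17*1 = -17)
((-77817/210175 + 30981/43268) + R(-643, -8 - 83))*(-110363 + 400926) = ((-77817/210175 + 30981/43268) - 17)*(-110363 + 400926) = ((-77817*1/210175 + 30981*(1/43268)) - 17)*290563 = ((-77817/210175 + 30981/43268) - 17)*290563 = (3144445719/9093851900 - 17)*290563 = -151451036581/9093851900*290563 = -6286581077440729/1299121700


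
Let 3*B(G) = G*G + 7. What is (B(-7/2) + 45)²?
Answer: 380689/144 ≈ 2643.7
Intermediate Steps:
B(G) = 7/3 + G²/3 (B(G) = (G*G + 7)/3 = (G² + 7)/3 = (7 + G²)/3 = 7/3 + G²/3)
(B(-7/2) + 45)² = ((7/3 + (-7/2)²/3) + 45)² = ((7/3 + (⅓)*(49/4)) + 45)² = ((7/3 + 49/12) + 45)² = (77/12 + 45)² = (617/12)² = 380689/144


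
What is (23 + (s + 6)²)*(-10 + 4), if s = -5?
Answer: -144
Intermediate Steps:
(23 + (s + 6)²)*(-10 + 4) = (23 + (-5 + 6)²)*(-10 + 4) = (23 + 1²)*(-6) = (23 + 1)*(-6) = 24*(-6) = -144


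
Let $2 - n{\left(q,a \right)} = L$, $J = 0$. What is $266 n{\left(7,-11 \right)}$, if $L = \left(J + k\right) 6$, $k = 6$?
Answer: $-9044$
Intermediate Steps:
$L = 36$ ($L = \left(0 + 6\right) 6 = 6 \cdot 6 = 36$)
$n{\left(q,a \right)} = -34$ ($n{\left(q,a \right)} = 2 - 36 = -34$)
$266 n{\left(7,-11 \right)} = 266 \left(-34\right) = -9044$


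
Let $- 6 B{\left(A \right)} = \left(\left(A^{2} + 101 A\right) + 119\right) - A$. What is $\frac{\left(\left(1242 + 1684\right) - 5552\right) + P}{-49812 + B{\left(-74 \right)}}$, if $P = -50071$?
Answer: $\frac{316182}{297067} \approx 1.0643$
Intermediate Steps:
$B{\left(A \right)} = - \frac{119}{6} - \frac{50 A}{3} - \frac{A^{2}}{6}$ ($B{\left(A \right)} = - \frac{\left(\left(A^{2} + 101 A\right) + 119\right) - A}{6} = - \frac{\left(119 + A^{2} + 101 A\right) - A}{6} = - \frac{119 + A^{2} + 100 A}{6} = - \frac{119}{6} - \frac{50 A}{3} - \frac{A^{2}}{6}$)
$\frac{\left(\left(1242 + 1684\right) - 5552\right) + P}{-49812 + B{\left(-74 \right)}} = \frac{\left(\left(1242 + 1684\right) - 5552\right) - 50071}{-49812 - \left(- \frac{2427}{2} + \frac{2738}{3}\right)} = \frac{\left(2926 - 5552\right) - 50071}{-49812 - - \frac{1805}{6}} = \frac{-2626 - 50071}{-49812 - - \frac{1805}{6}} = - \frac{52697}{-49812 + \frac{1805}{6}} = - \frac{52697}{- \frac{297067}{6}} = \left(-52697\right) \left(- \frac{6}{297067}\right) = \frac{316182}{297067}$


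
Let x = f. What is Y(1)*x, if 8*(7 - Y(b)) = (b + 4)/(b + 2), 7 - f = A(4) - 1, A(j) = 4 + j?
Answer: 0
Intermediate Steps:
f = 0 (f = 7 - ((4 + 4) - 1) = 7 - (8 - 1) = 7 - 1*7 = 7 - 7 = 0)
x = 0
Y(b) = 7 - (4 + b)/(8*(2 + b)) (Y(b) = 7 - (b + 4)/(8*(b + 2)) = 7 - (4 + b)/(8*(2 + b)))
Y(1)*x = ((108 + 55*1)/(8*(2 + 1)))*0 = ((⅛)*(108 + 55)/3)*0 = ((⅛)*(⅓)*163)*0 = (163/24)*0 = 0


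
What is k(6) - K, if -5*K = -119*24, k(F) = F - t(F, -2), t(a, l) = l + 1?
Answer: -2821/5 ≈ -564.20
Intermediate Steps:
t(a, l) = 1 + l
k(F) = 1 + F (k(F) = F - (1 - 2) = F - 1*(-1) = F + 1 = 1 + F)
K = 2856/5 (K = -(-119)*24/5 = -⅕*(-2856) = 2856/5 ≈ 571.20)
k(6) - K = (1 + 6) - 1*2856/5 = 7 - 2856/5 = -2821/5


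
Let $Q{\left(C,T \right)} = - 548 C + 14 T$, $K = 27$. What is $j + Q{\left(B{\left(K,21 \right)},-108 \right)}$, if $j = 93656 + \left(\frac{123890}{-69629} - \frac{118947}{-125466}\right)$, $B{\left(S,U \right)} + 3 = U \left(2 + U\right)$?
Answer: $- \frac{497655680605407}{2912024038} \approx -1.709 \cdot 10^{5}$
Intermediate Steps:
$B{\left(S,U \right)} = -3 + U \left(2 + U\right)$
$j = \frac{272726102695569}{2912024038}$ ($j = 93656 + \left(123890 \left(- \frac{1}{69629}\right) - - \frac{39649}{41822}\right) = 93656 + \left(- \frac{123890}{69629} + \frac{39649}{41822}\right) = 93656 - \frac{2420607359}{2912024038} = \frac{272726102695569}{2912024038} \approx 93655.0$)
$j + Q{\left(B{\left(K,21 \right)},-108 \right)} = \frac{272726102695569}{2912024038} + \left(- 548 \left(-3 + 21^{2} + 2 \cdot 21\right) + 14 \left(-108\right)\right) = \frac{272726102695569}{2912024038} - \left(1512 + 548 \left(-3 + 441 + 42\right)\right) = \frac{272726102695569}{2912024038} - 264552 = - \frac{497655680605407}{2912024038}$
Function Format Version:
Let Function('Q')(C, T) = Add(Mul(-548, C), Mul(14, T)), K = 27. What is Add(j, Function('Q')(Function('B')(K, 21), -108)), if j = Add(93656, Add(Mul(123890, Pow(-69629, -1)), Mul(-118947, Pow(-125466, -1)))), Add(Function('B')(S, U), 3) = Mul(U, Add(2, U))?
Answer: Rational(-497655680605407, 2912024038) ≈ -1.7090e+5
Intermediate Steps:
Function('B')(S, U) = Add(-3, Mul(U, Add(2, U)))
j = Rational(272726102695569, 2912024038) (j = Add(93656, Add(Mul(123890, Rational(-1, 69629)), Mul(-118947, Rational(-1, 125466)))) = Add(93656, Add(Rational(-123890, 69629), Rational(39649, 41822))) = Add(93656, Rational(-2420607359, 2912024038)) = Rational(272726102695569, 2912024038) ≈ 93655.)
Add(j, Function('Q')(Function('B')(K, 21), -108)) = Add(Rational(272726102695569, 2912024038), Add(Mul(-548, Add(-3, Pow(21, 2), Mul(2, 21))), Mul(14, -108))) = Add(Rational(272726102695569, 2912024038), Add(Mul(-548, Add(-3, 441, 42)), -1512)) = Add(Rational(272726102695569, 2912024038), Add(Mul(-548, 480), -1512)) = Add(Rational(272726102695569, 2912024038), Add(-263040, -1512)) = Add(Rational(272726102695569, 2912024038), -264552) = Rational(-497655680605407, 2912024038)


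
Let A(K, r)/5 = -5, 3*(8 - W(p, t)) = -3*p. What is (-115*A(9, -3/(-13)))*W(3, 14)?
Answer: 31625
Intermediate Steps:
W(p, t) = 8 + p (W(p, t) = 8 - (-1)*p = 8 + p)
A(K, r) = -25 (A(K, r) = 5*(-5) = -25)
(-115*A(9, -3/(-13)))*W(3, 14) = (-115*(-25))*(8 + 3) = 2875*11 = 31625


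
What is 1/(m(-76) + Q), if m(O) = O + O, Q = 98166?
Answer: 1/98014 ≈ 1.0203e-5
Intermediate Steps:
m(O) = 2*O
1/(m(-76) + Q) = 1/(2*(-76) + 98166) = 1/(-152 + 98166) = 1/98014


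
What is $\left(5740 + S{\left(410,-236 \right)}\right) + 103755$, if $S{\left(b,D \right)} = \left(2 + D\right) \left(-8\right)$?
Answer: $111367$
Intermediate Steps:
$S{\left(b,D \right)} = -16 - 8 D$
$\left(5740 + S{\left(410,-236 \right)}\right) + 103755 = \left(5740 - -1872\right) + 103755 = \left(5740 + \left(-16 + 1888\right)\right) + 103755 = \left(5740 + 1872\right) + 103755 = 7612 + 103755 = 111367$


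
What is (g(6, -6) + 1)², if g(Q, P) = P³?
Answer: 46225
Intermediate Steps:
(g(6, -6) + 1)² = ((-6)³ + 1)² = (-216 + 1)² = (-215)² = 46225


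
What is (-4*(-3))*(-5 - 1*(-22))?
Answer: 204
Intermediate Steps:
(-4*(-3))*(-5 - 1*(-22)) = 12*(-5 + 22) = 12*17 = 204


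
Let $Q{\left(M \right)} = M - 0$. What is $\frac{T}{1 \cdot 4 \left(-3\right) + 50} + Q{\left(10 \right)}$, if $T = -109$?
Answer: $\frac{271}{38} \approx 7.1316$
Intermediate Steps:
$Q{\left(M \right)} = M$ ($Q{\left(M \right)} = M + 0 = M$)
$\frac{T}{1 \cdot 4 \left(-3\right) + 50} + Q{\left(10 \right)} = \frac{1}{1 \cdot 4 \left(-3\right) + 50} \left(-109\right) + 10 = \frac{1}{4 \left(-3\right) + 50} \left(-109\right) + 10 = \frac{1}{-12 + 50} \left(-109\right) + 10 = \frac{1}{38} \left(-109\right) + 10 = - \frac{109}{38} + 10 = \frac{271}{38}$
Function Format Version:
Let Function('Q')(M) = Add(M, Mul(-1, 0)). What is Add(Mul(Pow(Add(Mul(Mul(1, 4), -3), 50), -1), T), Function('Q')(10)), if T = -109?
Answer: Rational(271, 38) ≈ 7.1316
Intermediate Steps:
Function('Q')(M) = M (Function('Q')(M) = Add(M, 0) = M)
Add(Mul(Pow(Add(Mul(Mul(1, 4), -3), 50), -1), T), Function('Q')(10)) = Add(Mul(Pow(Add(Mul(Mul(1, 4), -3), 50), -1), -109), 10) = Add(Mul(Pow(Add(Mul(4, -3), 50), -1), -109), 10) = Add(Mul(Pow(Add(-12, 50), -1), -109), 10) = Add(Mul(Pow(38, -1), -109), 10) = Add(Mul(Rational(1, 38), -109), 10) = Add(Rational(-109, 38), 10) = Rational(271, 38)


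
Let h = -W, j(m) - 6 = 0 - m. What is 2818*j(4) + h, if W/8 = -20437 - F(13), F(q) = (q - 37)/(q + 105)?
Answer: 9978692/59 ≈ 1.6913e+5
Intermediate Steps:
F(q) = (-37 + q)/(105 + q)
j(m) = 6 - m (j(m) = 6 + (0 - m) = 6 - m)
W = -9646168/59 (W = 8*(-20437 - (-37 + 13)/(105 + 13)) = 8*(-20437 - (-24)/118) = 8*(-20437 - 1*(-12/59)) = 8*(-20437 + 12/59) = 8*(-1205771/59) = -9646168/59 ≈ -1.6349e+5)
h = 9646168/59 (h = -1*(-9646168/59) = 9646168/59 ≈ 1.6349e+5)
2818*j(4) + h = 2818*(6 - 1*4) + 9646168/59 = 2818*(6 - 4) + 9646168/59 = 2818*2 + 9646168/59 = 5636 + 9646168/59 = 9978692/59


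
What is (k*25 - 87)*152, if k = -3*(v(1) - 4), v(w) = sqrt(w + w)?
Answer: 32376 - 11400*sqrt(2) ≈ 16254.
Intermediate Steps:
v(w) = sqrt(2)*sqrt(w) (v(w) = sqrt(2*w) = sqrt(2)*sqrt(w))
k = 12 - 3*sqrt(2) (k = -3*(sqrt(2)*sqrt(1) - 4) = -3*(sqrt(2)*1 - 4) = -3*(sqrt(2) - 4) = -3*(-4 + sqrt(2)) = 12 - 3*sqrt(2) ≈ 7.7574)
(k*25 - 87)*152 = ((12 - 3*sqrt(2))*25 - 87)*152 = ((300 - 75*sqrt(2)) - 87)*152 = (213 - 75*sqrt(2))*152 = 32376 - 11400*sqrt(2)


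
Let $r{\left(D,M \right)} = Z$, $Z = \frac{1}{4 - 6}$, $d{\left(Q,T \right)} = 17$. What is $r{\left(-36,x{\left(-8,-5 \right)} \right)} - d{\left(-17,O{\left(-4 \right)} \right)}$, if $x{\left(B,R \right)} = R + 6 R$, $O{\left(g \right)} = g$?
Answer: $- \frac{35}{2} \approx -17.5$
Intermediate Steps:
$x{\left(B,R \right)} = 7 R$
$Z = - \frac{1}{2}$ ($Z = \frac{1}{-2} = - \frac{1}{2} \approx -0.5$)
$r{\left(D,M \right)} = - \frac{1}{2}$
$r{\left(-36,x{\left(-8,-5 \right)} \right)} - d{\left(-17,O{\left(-4 \right)} \right)} = - \frac{1}{2} - 17 = - \frac{35}{2}$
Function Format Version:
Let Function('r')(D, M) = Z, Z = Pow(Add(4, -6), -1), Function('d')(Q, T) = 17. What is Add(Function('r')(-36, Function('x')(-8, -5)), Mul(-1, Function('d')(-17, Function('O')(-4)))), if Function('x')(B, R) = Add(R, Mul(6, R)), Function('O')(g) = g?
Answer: Rational(-35, 2) ≈ -17.500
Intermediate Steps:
Function('x')(B, R) = Mul(7, R)
Z = Rational(-1, 2) (Z = Pow(-2, -1) = Rational(-1, 2) ≈ -0.50000)
Function('r')(D, M) = Rational(-1, 2)
Add(Function('r')(-36, Function('x')(-8, -5)), Mul(-1, Function('d')(-17, Function('O')(-4)))) = Add(Rational(-1, 2), Mul(-1, 17)) = Add(Rational(-1, 2), -17) = Rational(-35, 2)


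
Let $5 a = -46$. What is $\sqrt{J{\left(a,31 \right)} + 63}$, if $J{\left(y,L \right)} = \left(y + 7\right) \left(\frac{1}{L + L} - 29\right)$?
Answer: $\frac{\sqrt{12182070}}{310} \approx 11.259$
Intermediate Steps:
$a = - \frac{46}{5}$ ($a = \frac{1}{5} \left(-46\right) = - \frac{46}{5} \approx -9.2$)
$J{\left(y,L \right)} = \left(-29 + \frac{1}{2 L}\right) \left(7 + y\right)$ ($J{\left(y,L \right)} = \left(7 + y\right) \left(\frac{1}{2 L} - 29\right) = \left(7 + y\right) \left(-29 + \frac{1}{2 L}\right) = \left(-29 + \frac{1}{2 L}\right) \left(7 + y\right)$)
$\sqrt{J{\left(a,31 \right)} + 63} = \sqrt{\frac{7 - \frac{46}{5} - 1798 \left(7 - \frac{46}{5}\right)}{2 \cdot 31} + 63} = \sqrt{\frac{1}{2} \cdot \frac{1}{31} \left(7 - \frac{46}{5} - 1798 \left(- \frac{11}{5}\right)\right) + 63} = \sqrt{\frac{1}{2} \cdot \frac{1}{31} \left(7 - \frac{46}{5} + \frac{19778}{5}\right) + 63} = \sqrt{\frac{1}{2} \cdot \frac{1}{31} \cdot \frac{19767}{5} + 63} = \sqrt{\frac{19767}{310} + 63} = \sqrt{\frac{39297}{310}} = \frac{\sqrt{12182070}}{310}$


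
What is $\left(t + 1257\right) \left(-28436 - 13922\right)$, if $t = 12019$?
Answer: $-562344808$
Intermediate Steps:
$\left(t + 1257\right) \left(-28436 - 13922\right) = \left(12019 + 1257\right) \left(-28436 - 13922\right) = 13276 \left(-42358\right) = -562344808$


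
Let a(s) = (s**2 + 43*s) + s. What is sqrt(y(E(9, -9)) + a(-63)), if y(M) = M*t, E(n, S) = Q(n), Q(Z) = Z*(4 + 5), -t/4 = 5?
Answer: 3*I*sqrt(47) ≈ 20.567*I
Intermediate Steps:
t = -20 (t = -4*5 = -20)
Q(Z) = 9*Z (Q(Z) = Z*9 = 9*Z)
E(n, S) = 9*n
y(M) = -20*M (y(M) = M*(-20) = -20*M)
a(s) = s**2 + 44*s
sqrt(y(E(9, -9)) + a(-63)) = sqrt(-180*9 - 63*(44 - 63)) = sqrt(-20*81 - 63*(-19)) = sqrt(-1620 + 1197) = sqrt(-423) = 3*I*sqrt(47)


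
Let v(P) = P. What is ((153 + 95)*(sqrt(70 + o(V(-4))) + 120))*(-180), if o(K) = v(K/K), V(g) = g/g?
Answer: -5356800 - 44640*sqrt(71) ≈ -5.7329e+6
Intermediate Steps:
V(g) = 1
o(K) = 1 (o(K) = K/K = 1)
((153 + 95)*(sqrt(70 + o(V(-4))) + 120))*(-180) = ((153 + 95)*(sqrt(70 + 1) + 120))*(-180) = (248*(sqrt(71) + 120))*(-180) = (248*(120 + sqrt(71)))*(-180) = (29760 + 248*sqrt(71))*(-180) = -5356800 - 44640*sqrt(71)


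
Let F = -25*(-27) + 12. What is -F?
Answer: -687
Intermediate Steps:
F = 687 (F = 675 + 12 = 687)
-F = -1*687 = -687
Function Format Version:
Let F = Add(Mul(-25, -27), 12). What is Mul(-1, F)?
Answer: -687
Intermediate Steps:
F = 687 (F = Add(675, 12) = 687)
Mul(-1, F) = Mul(-1, 687) = -687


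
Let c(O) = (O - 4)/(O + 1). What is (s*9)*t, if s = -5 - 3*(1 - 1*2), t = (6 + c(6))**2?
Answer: -34848/49 ≈ -711.18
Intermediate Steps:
c(O) = (-4 + O)/(1 + O)
t = 1936/49 (t = (6 + (-4 + 6)/(1 + 6))**2 = (6 + 2/7)**2 = (44/7)**2 = 1936/49 ≈ 39.510)
s = -2 (s = -5 - 3*(1 - 2) = -5 - 3*(-1) = -5 + 3 = -2)
(s*9)*t = -2*9*(1936/49) = -18*1936/49 = -34848/49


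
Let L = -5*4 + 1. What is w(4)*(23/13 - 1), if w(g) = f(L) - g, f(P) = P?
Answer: -230/13 ≈ -17.692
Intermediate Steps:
L = -19 (L = -20 + 1 = -19)
w(g) = -19 - g
w(4)*(23/13 - 1) = (-19 - 1*4)*(23/13 - 1) = (-19 - 4)*(23*(1/13) - 1) = -23*(23/13 - 1) = -23*10/13 = -230/13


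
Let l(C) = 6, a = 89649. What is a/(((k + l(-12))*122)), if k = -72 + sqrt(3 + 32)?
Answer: -2958417/263581 - 89649*sqrt(35)/527162 ≈ -12.230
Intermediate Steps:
k = -72 + sqrt(35) ≈ -66.084
a/(((k + l(-12))*122)) = 89649/((((-72 + sqrt(35)) + 6)*122)) = 89649/(((-66 + sqrt(35))*122)) = 89649/(-8052 + 122*sqrt(35))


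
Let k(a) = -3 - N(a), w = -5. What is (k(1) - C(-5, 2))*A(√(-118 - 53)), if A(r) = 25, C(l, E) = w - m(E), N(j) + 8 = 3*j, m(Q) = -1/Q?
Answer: 325/2 ≈ 162.50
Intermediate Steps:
N(j) = -8 + 3*j
k(a) = 5 - 3*a (k(a) = -3 - (-8 + 3*a) = -3 + (8 - 3*a) = 5 - 3*a)
C(l, E) = -5 + 1/E (C(l, E) = -5 - (-1)/E = -5 + 1/E)
(k(1) - C(-5, 2))*A(√(-118 - 53)) = ((5 - 3*1) - (-5 + 1/2))*25 = ((5 - 3) - (-5 + ½))*25 = (2 - 1*(-9/2))*25 = (2 + 9/2)*25 = (13/2)*25 = 325/2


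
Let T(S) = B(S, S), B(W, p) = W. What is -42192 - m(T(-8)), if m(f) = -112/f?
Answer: -42206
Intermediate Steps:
T(S) = S
-42192 - m(T(-8)) = -42192 - (-112)/(-8) = -42192 - (-112)*(-1)/8 = -42192 - 1*14 = -42192 - 14 = -42206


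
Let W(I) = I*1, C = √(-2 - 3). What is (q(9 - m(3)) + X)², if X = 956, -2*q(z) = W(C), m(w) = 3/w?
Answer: (1912 - I*√5)²/4 ≈ 9.1394e+5 - 2137.7*I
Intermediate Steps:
C = I*√5 (C = √(-5) = I*√5 ≈ 2.2361*I)
W(I) = I
q(z) = -I*√5/2
(q(9 - m(3)) + X)² = (-I*√5/2 + 956)² = (956 - I*√5/2)²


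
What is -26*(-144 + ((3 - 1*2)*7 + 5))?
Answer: 3432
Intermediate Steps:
-26*(-144 + ((3 - 1*2)*7 + 5)) = -26*(-144 + ((3 - 2)*7 + 5)) = -26*(-144 + (1*7 + 5)) = -26*(-144 + (7 + 5)) = -26*(-144 + 12) = -26*(-132) = 3432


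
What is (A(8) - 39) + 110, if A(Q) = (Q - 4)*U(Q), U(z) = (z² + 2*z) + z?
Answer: 423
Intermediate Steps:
U(z) = z² + 3*z
A(Q) = Q*(-4 + Q)*(3 + Q) (A(Q) = (Q - 4)*(Q*(3 + Q)) = (-4 + Q)*(Q*(3 + Q)) = Q*(-4 + Q)*(3 + Q))
(A(8) - 39) + 110 = (8*(-4 + 8)*(3 + 8) - 39) + 110 = (8*4*11 - 39) + 110 = (352 - 39) + 110 = 313 + 110 = 423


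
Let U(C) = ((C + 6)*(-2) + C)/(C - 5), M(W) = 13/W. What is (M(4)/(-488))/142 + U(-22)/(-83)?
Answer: 2742707/621169344 ≈ 0.0044154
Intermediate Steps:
U(C) = (-12 - C)/(-5 + C) (U(C) = ((6 + C)*(-2) + C)/(-5 + C) = ((-12 - 2*C) + C)/(-5 + C) = (-12 - C)/(-5 + C))
(M(4)/(-488))/142 + U(-22)/(-83) = ((13/4)/(-488))/142 + ((-12 - 1*(-22))/(-5 - 22))/(-83) = ((13*(1/4))*(-1/488))*(1/142) + ((-12 + 22)/(-27))*(-1/83) = ((13/4)*(-1/488))*(1/142) - 1/27*10*(-1/83) = -13/1952*1/142 - 10/27*(-1/83) = -13/277184 + 10/2241 = 2742707/621169344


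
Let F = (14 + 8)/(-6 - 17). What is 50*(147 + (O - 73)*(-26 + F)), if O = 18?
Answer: 1874050/23 ≈ 81480.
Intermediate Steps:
F = -22/23 (F = 22/(-23) = 22*(-1/23) = -22/23 ≈ -0.95652)
50*(147 + (O - 73)*(-26 + F)) = 50*(147 + (18 - 73)*(-26 - 22/23)) = 50*(147 - 55*(-620/23)) = 50*(147 + 34100/23) = 50*(37481/23) = 1874050/23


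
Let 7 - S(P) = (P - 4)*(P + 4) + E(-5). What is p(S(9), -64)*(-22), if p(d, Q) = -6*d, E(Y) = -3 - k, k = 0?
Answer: -7260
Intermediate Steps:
E(Y) = -3 (E(Y) = -3 - 1*0 = -3 + 0 = -3)
S(P) = 10 - (-4 + P)*(4 + P) (S(P) = 7 - ((P - 4)*(P + 4) - 3) = 7 - ((-4 + P)*(4 + P) - 3) = 7 - (-3 + (-4 + P)*(4 + P)) = 7 + (3 - (-4 + P)*(4 + P)) = 10 - (-4 + P)*(4 + P))
p(S(9), -64)*(-22) = -6*(26 - 1*9**2)*(-22) = -6*(26 - 1*81)*(-22) = -6*(26 - 81)*(-22) = -6*(-55)*(-22) = 330*(-22) = -7260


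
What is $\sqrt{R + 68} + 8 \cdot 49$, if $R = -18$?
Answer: $392 + 5 \sqrt{2} \approx 399.07$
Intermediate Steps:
$\sqrt{R + 68} + 8 \cdot 49 = \sqrt{-18 + 68} + 8 \cdot 49 = \sqrt{50} + 392 = 5 \sqrt{2} + 392 = 392 + 5 \sqrt{2}$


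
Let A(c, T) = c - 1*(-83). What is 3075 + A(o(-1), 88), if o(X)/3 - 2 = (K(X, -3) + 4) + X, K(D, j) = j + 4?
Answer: 3176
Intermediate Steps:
K(D, j) = 4 + j
o(X) = 21 + 3*X (o(X) = 6 + 3*(((4 - 3) + 4) + X) = 6 + 3*((1 + 4) + X) = 6 + 3*(5 + X) = 6 + (15 + 3*X) = 21 + 3*X)
A(c, T) = 83 + c (A(c, T) = c + 83 = 83 + c)
3075 + A(o(-1), 88) = 3075 + (83 + (21 + 3*(-1))) = 3075 + (83 + (21 - 3)) = 3075 + (83 + 18) = 3075 + 101 = 3176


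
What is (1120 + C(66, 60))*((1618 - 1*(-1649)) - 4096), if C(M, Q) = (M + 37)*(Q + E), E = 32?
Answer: -8784084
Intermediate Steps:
C(M, Q) = (32 + Q)*(37 + M) (C(M, Q) = (M + 37)*(Q + 32) = (37 + M)*(32 + Q) = (32 + Q)*(37 + M))
(1120 + C(66, 60))*((1618 - 1*(-1649)) - 4096) = (1120 + (1184 + 32*66 + 37*60 + 66*60))*((1618 - 1*(-1649)) - 4096) = (1120 + (1184 + 2112 + 2220 + 3960))*((1618 + 1649) - 4096) = (1120 + 9476)*(3267 - 4096) = 10596*(-829) = -8784084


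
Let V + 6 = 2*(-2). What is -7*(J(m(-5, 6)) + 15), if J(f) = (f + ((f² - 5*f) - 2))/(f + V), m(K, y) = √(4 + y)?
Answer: -917/9 - 112*√10/45 ≈ -109.76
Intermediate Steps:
V = -10 (V = -6 + 2*(-2) = -6 - 4 = -10)
J(f) = (-2 + f² - 4*f)/(-10 + f) (J(f) = (f + ((f² - 5*f) - 2))/(f - 10) = (f + (-2 + f² - 5*f))/(-10 + f) = (-2 + f² - 4*f)/(-10 + f))
-7*(J(m(-5, 6)) + 15) = -7*((-2 + (√(4 + 6))² - 4*√(4 + 6))/(-10 + √(4 + 6)) + 15) = -7*((-2 + (√10)² - 4*√10)/(-10 + √10) + 15) = -7*((-2 + 10 - 4*√10)/(-10 + √10) + 15) = -7*((8 - 4*√10)/(-10 + √10) + 15) = -7*(15 + (8 - 4*√10)/(-10 + √10)) = -105 - 7*(8 - 4*√10)/(-10 + √10)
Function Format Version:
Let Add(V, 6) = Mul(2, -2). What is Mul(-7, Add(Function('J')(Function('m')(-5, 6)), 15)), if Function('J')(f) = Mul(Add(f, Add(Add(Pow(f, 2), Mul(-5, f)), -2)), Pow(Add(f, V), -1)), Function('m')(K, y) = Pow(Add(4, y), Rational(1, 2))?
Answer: Add(Rational(-917, 9), Mul(Rational(-112, 45), Pow(10, Rational(1, 2)))) ≈ -109.76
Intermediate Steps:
V = -10 (V = Add(-6, Mul(2, -2)) = Add(-6, -4) = -10)
Function('J')(f) = Mul(Pow(Add(-10, f), -1), Add(-2, Pow(f, 2), Mul(-4, f))) (Function('J')(f) = Mul(Add(f, Add(Add(Pow(f, 2), Mul(-5, f)), -2)), Pow(Add(f, -10), -1)) = Mul(Add(f, Add(-2, Pow(f, 2), Mul(-5, f))), Pow(Add(-10, f), -1)) = Mul(Add(-2, Pow(f, 2), Mul(-4, f)), Pow(Add(-10, f), -1)) = Mul(Pow(Add(-10, f), -1), Add(-2, Pow(f, 2), Mul(-4, f))))
Mul(-7, Add(Function('J')(Function('m')(-5, 6)), 15)) = Mul(-7, Add(Mul(Pow(Add(-10, Pow(Add(4, 6), Rational(1, 2))), -1), Add(-2, Pow(Pow(Add(4, 6), Rational(1, 2)), 2), Mul(-4, Pow(Add(4, 6), Rational(1, 2))))), 15)) = Mul(-7, Add(Mul(Pow(Add(-10, Pow(10, Rational(1, 2))), -1), Add(-2, Pow(Pow(10, Rational(1, 2)), 2), Mul(-4, Pow(10, Rational(1, 2))))), 15)) = Mul(-7, Add(Mul(Pow(Add(-10, Pow(10, Rational(1, 2))), -1), Add(-2, 10, Mul(-4, Pow(10, Rational(1, 2))))), 15)) = Mul(-7, Add(Mul(Pow(Add(-10, Pow(10, Rational(1, 2))), -1), Add(8, Mul(-4, Pow(10, Rational(1, 2))))), 15)) = Mul(-7, Add(15, Mul(Pow(Add(-10, Pow(10, Rational(1, 2))), -1), Add(8, Mul(-4, Pow(10, Rational(1, 2))))))) = Add(-105, Mul(-7, Pow(Add(-10, Pow(10, Rational(1, 2))), -1), Add(8, Mul(-4, Pow(10, Rational(1, 2))))))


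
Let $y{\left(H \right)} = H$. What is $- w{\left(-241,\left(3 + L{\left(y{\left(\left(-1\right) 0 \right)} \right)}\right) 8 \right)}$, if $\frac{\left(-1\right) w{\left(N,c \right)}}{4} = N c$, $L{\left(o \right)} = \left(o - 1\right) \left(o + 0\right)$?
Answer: $-23136$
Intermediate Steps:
$L{\left(o \right)} = o \left(-1 + o\right)$ ($L{\left(o \right)} = \left(-1 + o\right) o = o \left(-1 + o\right)$)
$w{\left(N,c \right)} = - 4 N c$
$- w{\left(-241,\left(3 + L{\left(y{\left(\left(-1\right) 0 \right)} \right)}\right) 8 \right)} = - \left(-4\right) \left(-241\right) \left(3 + \left(-1\right) 0 \left(-1 - 0\right)\right) 8 = - \left(-4\right) \left(-241\right) \left(3 + 0 \left(-1 + 0\right)\right) 8 = - \left(-4\right) \left(-241\right) \left(3 + 0 \left(-1\right)\right) 8 = - \left(-4\right) \left(-241\right) \left(3 + 0\right) 8 = - \left(-4\right) \left(-241\right) 3 \cdot 8 = - \left(-4\right) \left(-241\right) 24 = \left(-1\right) 23136 = -23136$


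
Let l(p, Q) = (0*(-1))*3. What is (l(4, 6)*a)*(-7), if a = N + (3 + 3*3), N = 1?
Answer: 0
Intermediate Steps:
a = 13 (a = 1 + (3 + 3*3) = 1 + (3 + 9) = 1 + 12 = 13)
l(p, Q) = 0 (l(p, Q) = 0*3 = 0)
(l(4, 6)*a)*(-7) = (0*13)*(-7) = 0*(-7) = 0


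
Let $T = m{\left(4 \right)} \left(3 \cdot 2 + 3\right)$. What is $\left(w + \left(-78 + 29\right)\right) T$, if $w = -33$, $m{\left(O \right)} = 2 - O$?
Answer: $1476$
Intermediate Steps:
$T = -18$ ($T = \left(2 - 4\right) \left(3 \cdot 2 + 3\right) = \left(2 - 4\right) \left(6 + 3\right) = \left(-2\right) 9 = -18$)
$\left(w + \left(-78 + 29\right)\right) T = \left(-33 + \left(-78 + 29\right)\right) \left(-18\right) = \left(-33 - 49\right) \left(-18\right) = \left(-82\right) \left(-18\right) = 1476$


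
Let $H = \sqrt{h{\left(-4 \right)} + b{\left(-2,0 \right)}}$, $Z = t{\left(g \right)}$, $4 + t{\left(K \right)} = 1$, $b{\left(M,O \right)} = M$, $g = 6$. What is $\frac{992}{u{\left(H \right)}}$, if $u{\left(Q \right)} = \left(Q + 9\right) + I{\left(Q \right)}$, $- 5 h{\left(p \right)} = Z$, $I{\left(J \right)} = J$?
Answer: $\frac{44640}{433} - \frac{1984 i \sqrt{35}}{433} \approx 103.09 - 27.107 i$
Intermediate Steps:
$t{\left(K \right)} = -3$ ($t{\left(K \right)} = -4 + 1 = -3$)
$Z = -3$
$h{\left(p \right)} = \frac{3}{5}$ ($h{\left(p \right)} = \left(- \frac{1}{5}\right) \left(-3\right) = \frac{3}{5}$)
$H = \frac{i \sqrt{35}}{5}$ ($H = \sqrt{\frac{3}{5} - 2} = \sqrt{- \frac{7}{5}} = \frac{i \sqrt{35}}{5} \approx 1.1832 i$)
$u{\left(Q \right)} = 9 + 2 Q$ ($u{\left(Q \right)} = \left(Q + 9\right) + Q = \left(9 + Q\right) + Q = 9 + 2 Q$)
$\frac{992}{u{\left(H \right)}} = \frac{992}{9 + 2 \frac{i \sqrt{35}}{5}} = \frac{992}{9 + \frac{2 i \sqrt{35}}{5}}$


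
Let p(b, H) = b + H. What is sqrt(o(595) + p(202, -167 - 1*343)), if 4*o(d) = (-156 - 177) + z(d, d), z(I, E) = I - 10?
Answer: 7*I*sqrt(5) ≈ 15.652*I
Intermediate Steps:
z(I, E) = -10 + I
p(b, H) = H + b
o(d) = -343/4 + d/4 (o(d) = ((-156 - 177) + (-10 + d))/4 = (-333 + (-10 + d))/4 = (-343 + d)/4 = -343/4 + d/4)
sqrt(o(595) + p(202, -167 - 1*343)) = sqrt((-343/4 + (1/4)*595) + ((-167 - 1*343) + 202)) = sqrt((-343/4 + 595/4) + ((-167 - 343) + 202)) = sqrt(63 + (-510 + 202)) = sqrt(63 - 308) = sqrt(-245) = 7*I*sqrt(5)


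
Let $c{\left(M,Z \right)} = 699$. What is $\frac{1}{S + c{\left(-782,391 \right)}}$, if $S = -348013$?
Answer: $- \frac{1}{347314} \approx -2.8792 \cdot 10^{-6}$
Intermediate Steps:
$\frac{1}{S + c{\left(-782,391 \right)}} = \frac{1}{-348013 + 699} = \frac{1}{-347314} = - \frac{1}{347314}$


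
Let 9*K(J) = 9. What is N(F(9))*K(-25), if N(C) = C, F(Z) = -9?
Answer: -9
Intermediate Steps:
K(J) = 1 (K(J) = (⅑)*9 = 1)
N(F(9))*K(-25) = -9*1 = -9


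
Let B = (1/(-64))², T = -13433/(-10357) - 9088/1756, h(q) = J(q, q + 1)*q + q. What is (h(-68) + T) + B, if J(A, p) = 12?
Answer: -16535290015581/18623377408 ≈ -887.88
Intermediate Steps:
h(q) = 13*q (h(q) = 12*q + q = 13*q)
T = -17634017/4546723 (T = -13433*(-1/10357) - 9088*1/1756 = 13433/10357 - 2272/439 = -17634017/4546723 ≈ -3.8784)
B = 1/4096 (B = (-1/64)² = 1/4096 ≈ 0.00024414)
(h(-68) + T) + B = (13*(-68) - 17634017/4546723) + 1/4096 = (-884 - 17634017/4546723) + 1/4096 = -4036937149/4546723 + 1/4096 = -16535290015581/18623377408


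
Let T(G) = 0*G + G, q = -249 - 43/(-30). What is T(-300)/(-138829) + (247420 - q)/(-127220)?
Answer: -1030358238383/529854761400 ≈ -1.9446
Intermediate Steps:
q = -7427/30 (q = -249 - 1/30*(-43) = -249 + 43/30 = -7427/30 ≈ -247.57)
T(G) = G (T(G) = 0 + G = G)
T(-300)/(-138829) + (247420 - q)/(-127220) = -300/(-138829) + (247420 - 1*(-7427/30))/(-127220) = -300*(-1/138829) + (247420 + 7427/30)*(-1/127220) = 300/138829 + (7430027/30)*(-1/127220) = 300/138829 - 7430027/3816600 = -1030358238383/529854761400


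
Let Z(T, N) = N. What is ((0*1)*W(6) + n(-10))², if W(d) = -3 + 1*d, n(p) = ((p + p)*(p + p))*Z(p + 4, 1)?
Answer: 160000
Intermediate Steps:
n(p) = 4*p² (n(p) = ((p + p)*(p + p))*1 = ((2*p)*(2*p))*1 = (4*p²)*1 = 4*p²)
W(d) = -3 + d
((0*1)*W(6) + n(-10))² = ((0*1)*(-3 + 6) + 4*(-10)²)² = (0*3 + 4*100)² = (0 + 400)² = 400² = 160000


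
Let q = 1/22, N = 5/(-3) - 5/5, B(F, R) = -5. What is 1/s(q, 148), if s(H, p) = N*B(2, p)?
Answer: 3/40 ≈ 0.075000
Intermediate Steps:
N = -8/3 (N = 5*(-⅓) - 5*⅕ = -5/3 - 1 = -8/3 ≈ -2.6667)
q = 1/22 ≈ 0.045455
s(H, p) = 40/3 (s(H, p) = -8/3*(-5) = 40/3)
1/s(q, 148) = 1/(40/3) = 3/40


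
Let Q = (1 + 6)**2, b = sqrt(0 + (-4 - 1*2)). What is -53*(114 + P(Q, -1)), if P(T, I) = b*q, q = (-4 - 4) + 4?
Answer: -6042 + 212*I*sqrt(6) ≈ -6042.0 + 519.29*I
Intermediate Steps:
b = I*sqrt(6) (b = sqrt(0 + (-4 - 2)) = sqrt(0 - 6) = sqrt(-6) = I*sqrt(6) ≈ 2.4495*I)
Q = 49 (Q = 7**2 = 49)
q = -4 (q = -8 + 4 = -4)
P(T, I) = -4*I*sqrt(6) (P(T, I) = (I*sqrt(6))*(-4) = -4*I*sqrt(6))
-53*(114 + P(Q, -1)) = -53*(114 - 4*I*sqrt(6)) = -6042 + 212*I*sqrt(6)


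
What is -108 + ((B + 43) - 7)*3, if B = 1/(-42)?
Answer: -1/14 ≈ -0.071429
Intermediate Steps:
B = -1/42 ≈ -0.023810
-108 + ((B + 43) - 7)*3 = -108 + ((-1/42 + 43) - 7)*3 = -108 + (1805/42 - 7)*3 = -108 + (1511/42)*3 = -108 + 1511/14 = -1/14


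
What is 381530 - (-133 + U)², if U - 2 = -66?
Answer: 342721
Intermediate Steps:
U = -64 (U = 2 - 66 = -64)
381530 - (-133 + U)² = 381530 - (-133 - 64)² = 381530 - 1*(-197)² = 381530 - 1*38809 = 381530 - 38809 = 342721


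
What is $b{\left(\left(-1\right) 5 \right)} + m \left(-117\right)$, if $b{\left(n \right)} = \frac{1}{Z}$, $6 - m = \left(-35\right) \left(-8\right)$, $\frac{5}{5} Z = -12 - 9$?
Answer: $\frac{673217}{21} \approx 32058.0$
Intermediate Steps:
$Z = -21$ ($Z = -12 - 9 = -21$)
$m = -274$ ($m = 6 - \left(-35\right) \left(-8\right) = 6 - 280 = -274$)
$b{\left(n \right)} = - \frac{1}{21}$ ($b{\left(n \right)} = \frac{1}{-21} = - \frac{1}{21}$)
$b{\left(\left(-1\right) 5 \right)} + m \left(-117\right) = - \frac{1}{21} - -32058 = - \frac{1}{21} + 32058 = \frac{673217}{21}$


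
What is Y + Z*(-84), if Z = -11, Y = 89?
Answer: 1013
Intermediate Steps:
Y + Z*(-84) = 89 - 11*(-84) = 89 + 924 = 1013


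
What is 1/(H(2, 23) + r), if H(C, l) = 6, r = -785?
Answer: -1/779 ≈ -0.0012837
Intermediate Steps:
1/(H(2, 23) + r) = 1/(6 - 785) = 1/(-779) = -1/779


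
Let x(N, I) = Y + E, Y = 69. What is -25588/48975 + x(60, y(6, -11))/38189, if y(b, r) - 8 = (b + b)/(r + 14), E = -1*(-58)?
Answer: -970960307/1870306275 ≈ -0.51915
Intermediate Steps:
E = 58
y(b, r) = 8 + 2*b/(14 + r) (y(b, r) = 8 + (b + b)/(r + 14) = 8 + (2*b)/(14 + r) = 8 + 2*b/(14 + r))
x(N, I) = 127 (x(N, I) = 69 + 58 = 127)
-25588/48975 + x(60, y(6, -11))/38189 = -25588/48975 + 127/38189 = -970960307/1870306275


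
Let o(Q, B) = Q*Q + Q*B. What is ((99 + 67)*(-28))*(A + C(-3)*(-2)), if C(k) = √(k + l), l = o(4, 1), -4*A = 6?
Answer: 6972 + 9296*√17 ≈ 45300.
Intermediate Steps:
A = -3/2 (A = -¼*6 = -3/2 ≈ -1.5000)
o(Q, B) = Q² + B*Q
l = 20 (l = 4*(1 + 4) = 4*5 = 20)
C(k) = √(20 + k) (C(k) = √(k + 20) = √(20 + k))
((99 + 67)*(-28))*(A + C(-3)*(-2)) = ((99 + 67)*(-28))*(-3/2 + √(20 - 3)*(-2)) = (166*(-28))*(-3/2 + √17*(-2)) = -4648*(-3/2 - 2*√17) = 6972 + 9296*√17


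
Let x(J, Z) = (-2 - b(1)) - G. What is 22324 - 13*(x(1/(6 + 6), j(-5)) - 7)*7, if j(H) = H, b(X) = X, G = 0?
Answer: 23234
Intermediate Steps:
x(J, Z) = -3 (x(J, Z) = (-2 - 1*1) - 1*0 = (-2 - 1) + 0 = -3 + 0 = -3)
22324 - 13*(x(1/(6 + 6), j(-5)) - 7)*7 = 22324 - 13*(-3 - 7)*7 = 22324 - 13*(-10)*7 = 22324 + 130*7 = 22324 + 910 = 23234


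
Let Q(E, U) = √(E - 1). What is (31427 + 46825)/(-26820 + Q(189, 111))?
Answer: -524679660/179828053 - 39126*√47/179828053 ≈ -2.9192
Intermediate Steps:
Q(E, U) = √(-1 + E)
(31427 + 46825)/(-26820 + Q(189, 111)) = (31427 + 46825)/(-26820 + √(-1 + 189)) = 78252/(-26820 + √188) = 78252/(-26820 + 2*√47)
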